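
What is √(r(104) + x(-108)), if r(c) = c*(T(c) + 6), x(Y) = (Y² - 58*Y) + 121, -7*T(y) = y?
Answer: √839265/7 ≈ 130.87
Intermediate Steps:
T(y) = -y/7
x(Y) = 121 + Y² - 58*Y
r(c) = c*(6 - c/7) (r(c) = c*(-c/7 + 6) = c*(6 - c/7))
√(r(104) + x(-108)) = √((⅐)*104*(42 - 1*104) + (121 + (-108)² - 58*(-108))) = √((⅐)*104*(42 - 104) + (121 + 11664 + 6264)) = √((⅐)*104*(-62) + 18049) = √(-6448/7 + 18049) = √(119895/7) = √839265/7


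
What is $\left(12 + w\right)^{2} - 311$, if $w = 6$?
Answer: $13$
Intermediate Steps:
$\left(12 + w\right)^{2} - 311 = \left(12 + 6\right)^{2} - 311 = 18^{2} - 311 = 324 - 311 = 13$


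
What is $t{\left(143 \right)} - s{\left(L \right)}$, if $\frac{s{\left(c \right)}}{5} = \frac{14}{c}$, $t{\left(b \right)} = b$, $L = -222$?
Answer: $\frac{15908}{111} \approx 143.32$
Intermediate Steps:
$s{\left(c \right)} = \frac{70}{c}$ ($s{\left(c \right)} = 5 \frac{14}{c} = \frac{70}{c}$)
$t{\left(143 \right)} - s{\left(L \right)} = 143 - \frac{70}{-222} = 143 - 70 \left(- \frac{1}{222}\right) = 143 - - \frac{35}{111} = 143 + \frac{35}{111} = \frac{15908}{111}$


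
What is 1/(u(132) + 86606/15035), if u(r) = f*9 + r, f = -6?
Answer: 15035/1259336 ≈ 0.011939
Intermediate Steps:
u(r) = -54 + r (u(r) = -6*9 + r = -54 + r)
1/(u(132) + 86606/15035) = 1/((-54 + 132) + 86606/15035) = 1/(78 + 86606*(1/15035)) = 1/(78 + 86606/15035) = 1/(1259336/15035) = 15035/1259336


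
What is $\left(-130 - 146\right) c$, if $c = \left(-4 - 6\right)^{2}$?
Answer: $-27600$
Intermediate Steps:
$c = 100$ ($c = \left(-10\right)^{2} = 100$)
$\left(-130 - 146\right) c = \left(-130 - 146\right) 100 = \left(-276\right) 100 = -27600$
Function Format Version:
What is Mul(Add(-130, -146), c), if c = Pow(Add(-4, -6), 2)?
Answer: -27600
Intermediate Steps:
c = 100 (c = Pow(-10, 2) = 100)
Mul(Add(-130, -146), c) = Mul(Add(-130, -146), 100) = Mul(-276, 100) = -27600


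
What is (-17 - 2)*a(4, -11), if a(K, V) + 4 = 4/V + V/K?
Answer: 5947/44 ≈ 135.16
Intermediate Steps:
a(K, V) = -4 + 4/V + V/K (a(K, V) = -4 + (4/V + V/K) = -4 + 4/V + V/K)
(-17 - 2)*a(4, -11) = (-17 - 2)*(-4 + 4/(-11) - 11/4) = -19*(-4 + 4*(-1/11) - 11*1/4) = -19*(-4 - 4/11 - 11/4) = -19*(-313/44) = 5947/44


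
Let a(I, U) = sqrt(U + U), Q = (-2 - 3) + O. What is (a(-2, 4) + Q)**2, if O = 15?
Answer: 108 + 40*sqrt(2) ≈ 164.57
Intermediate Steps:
Q = 10 (Q = (-2 - 3) + 15 = -5 + 15 = 10)
a(I, U) = sqrt(2)*sqrt(U) (a(I, U) = sqrt(2*U) = sqrt(2)*sqrt(U))
(a(-2, 4) + Q)**2 = (sqrt(2)*sqrt(4) + 10)**2 = (sqrt(2)*2 + 10)**2 = (2*sqrt(2) + 10)**2 = (10 + 2*sqrt(2))**2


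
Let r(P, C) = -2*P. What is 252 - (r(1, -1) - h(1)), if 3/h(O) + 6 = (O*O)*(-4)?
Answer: 2537/10 ≈ 253.70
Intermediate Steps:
h(O) = 3/(-6 - 4*O²) (h(O) = 3/(-6 + (O*O)*(-4)) = 3/(-6 + O²*(-4)) = 3/(-6 - 4*O²))
252 - (r(1, -1) - h(1)) = 252 - (-2*1 - (-3)/(6 + 4*1²)) = 252 - (-2 - (-3)/(6 + 4*1)) = 252 - (-2 - (-3)/(6 + 4)) = 252 - (-2 - (-3)/10) = 252 - (-2 - 1*(-3/10)) = 252 - (-2 + 3/10) = 252 - 1*(-17/10) = 252 + 17/10 = 2537/10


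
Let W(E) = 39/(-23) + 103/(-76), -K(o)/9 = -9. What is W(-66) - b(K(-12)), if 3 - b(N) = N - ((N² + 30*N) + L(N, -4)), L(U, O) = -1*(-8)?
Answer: -15599241/1748 ≈ -8924.0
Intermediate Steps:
K(o) = 81 (K(o) = -9*(-9) = 81)
W(E) = -5333/1748 (W(E) = 39*(-1/23) + 103*(-1/76) = -39/23 - 103/76 = -5333/1748)
L(U, O) = 8
b(N) = 11 + N² + 29*N (b(N) = 3 - (N - ((N² + 30*N) + 8)) = 3 - (N - (8 + N² + 30*N)) = 3 - (N + (-8 - N² - 30*N)) = 3 - (-8 - N² - 29*N) = 3 + (8 + N² + 29*N) = 11 + N² + 29*N)
W(-66) - b(K(-12)) = -5333/1748 - (11 + 81² + 29*81) = -5333/1748 - (11 + 6561 + 2349) = -5333/1748 - 1*8921 = -5333/1748 - 8921 = -15599241/1748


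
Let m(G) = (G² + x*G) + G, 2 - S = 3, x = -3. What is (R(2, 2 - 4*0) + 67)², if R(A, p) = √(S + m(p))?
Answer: (67 + I)² ≈ 4488.0 + 134.0*I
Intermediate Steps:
S = -1 (S = 2 - 1*3 = 2 - 3 = -1)
m(G) = G² - 2*G (m(G) = (G² - 3*G) + G = G² - 2*G)
R(A, p) = √(-1 + p*(-2 + p))
(R(2, 2 - 4*0) + 67)² = (√(-1 + (2 - 4*0)*(-2 + (2 - 4*0))) + 67)² = (√(-1 + (2 + 0)*(-2 + (2 + 0))) + 67)² = (√(-1 + 2*(-2 + 2)) + 67)² = (√(-1 + 2*0) + 67)² = (√(-1 + 0) + 67)² = (√(-1) + 67)² = (I + 67)² = (67 + I)²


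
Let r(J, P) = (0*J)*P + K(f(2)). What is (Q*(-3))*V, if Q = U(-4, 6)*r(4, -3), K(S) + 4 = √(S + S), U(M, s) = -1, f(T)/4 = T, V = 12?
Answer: 0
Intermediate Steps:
f(T) = 4*T
K(S) = -4 + √2*√S (K(S) = -4 + √(S + S) = -4 + √(2*S) = -4 + √2*√S)
r(J, P) = 0 (r(J, P) = (0*J)*P + (-4 + √2*√(4*2)) = 0*P + (-4 + √2*√8) = 0 + (-4 + √2*(2*√2)) = 0 + (-4 + 4) = 0 + 0 = 0)
Q = 0 (Q = -1*0 = 0)
(Q*(-3))*V = (0*(-3))*12 = 0*12 = 0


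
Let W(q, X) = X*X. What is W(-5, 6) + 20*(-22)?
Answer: -404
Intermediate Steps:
W(q, X) = X²
W(-5, 6) + 20*(-22) = 6² + 20*(-22) = 36 - 440 = -404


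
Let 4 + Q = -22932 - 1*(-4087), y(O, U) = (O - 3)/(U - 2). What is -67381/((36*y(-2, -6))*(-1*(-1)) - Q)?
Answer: -134762/37743 ≈ -3.5705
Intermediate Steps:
y(O, U) = (-3 + O)/(-2 + U)
Q = -18849 (Q = -4 + (-22932 - 1*(-4087)) = -4 + (-22932 + 4087) = -4 - 18845 = -18849)
-67381/((36*y(-2, -6))*(-1*(-1)) - Q) = -67381/((36*((-3 - 2)/(-2 - 6)))*(-1*(-1)) - 1*(-18849)) = -67381/((36*(-5/(-8)))*1 + 18849) = -67381/((36*(-⅛*(-5)))*1 + 18849) = -67381/((36*(5/8))*1 + 18849) = -67381/((45/2)*1 + 18849) = -67381/(45/2 + 18849) = -67381/37743/2 = -67381*2/37743 = -134762/37743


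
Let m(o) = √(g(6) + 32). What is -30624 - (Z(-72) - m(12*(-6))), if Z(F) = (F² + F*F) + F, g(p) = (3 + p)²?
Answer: -40920 + √113 ≈ -40909.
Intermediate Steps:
Z(F) = F + 2*F² (Z(F) = (F² + F²) + F = 2*F² + F = F + 2*F²)
m(o) = √113 (m(o) = √((3 + 6)² + 32) = √(9² + 32) = √(81 + 32) = √113)
-30624 - (Z(-72) - m(12*(-6))) = -30624 - (-72*(1 + 2*(-72)) - √113) = -30624 - (-72*(1 - 144) - √113) = -30624 - (-72*(-143) - √113) = -30624 - (10296 - √113) = -30624 + (-10296 + √113) = -40920 + √113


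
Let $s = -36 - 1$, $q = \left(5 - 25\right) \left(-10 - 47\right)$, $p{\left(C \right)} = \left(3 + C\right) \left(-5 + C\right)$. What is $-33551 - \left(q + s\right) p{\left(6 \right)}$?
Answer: $-43478$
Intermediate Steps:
$p{\left(C \right)} = \left(-5 + C\right) \left(3 + C\right)$
$q = 1140$ ($q = \left(-20\right) \left(-57\right) = 1140$)
$s = -37$ ($s = -36 - 1 = -37$)
$-33551 - \left(q + s\right) p{\left(6 \right)} = -33551 - \left(1140 - 37\right) \left(-15 + 6^{2} - 12\right) = -33551 - 1103 \left(-15 + 36 - 12\right) = -33551 - 1103 \cdot 9 = -33551 - 9927 = -43478$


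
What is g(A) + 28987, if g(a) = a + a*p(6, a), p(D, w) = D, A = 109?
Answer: 29750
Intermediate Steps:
g(a) = 7*a (g(a) = a + a*6 = a + 6*a = 7*a)
g(A) + 28987 = 7*109 + 28987 = 763 + 28987 = 29750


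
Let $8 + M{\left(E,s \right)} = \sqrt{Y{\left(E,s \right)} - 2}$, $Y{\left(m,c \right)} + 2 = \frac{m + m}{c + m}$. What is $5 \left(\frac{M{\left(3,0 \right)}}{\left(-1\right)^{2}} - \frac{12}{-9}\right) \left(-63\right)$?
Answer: $2100 - 315 i \sqrt{2} \approx 2100.0 - 445.48 i$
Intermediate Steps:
$Y{\left(m,c \right)} = -2 + \frac{2 m}{c + m}$ ($Y{\left(m,c \right)} = -2 + \frac{m + m}{c + m} = -2 + \frac{2 m}{c + m}$)
$M{\left(E,s \right)} = -8 + \sqrt{-2 - \frac{2 s}{E + s}}$ ($M{\left(E,s \right)} = -8 + \sqrt{- \frac{2 s}{s + E} - 2} = -8 + \sqrt{- \frac{2 s}{E + s} - 2} = -8 + \sqrt{-2 - \frac{2 s}{E + s}}$)
$5 \left(\frac{M{\left(3,0 \right)}}{\left(-1\right)^{2}} - \frac{12}{-9}\right) \left(-63\right) = 5 \left(\frac{-8 + \sqrt{2} \sqrt{\frac{\left(-1\right) 3 - 0}{3 + 0}}}{\left(-1\right)^{2}} - \frac{12}{-9}\right) \left(-63\right) = 5 \left(\frac{-8 + \sqrt{2} \sqrt{\frac{-3 + 0}{3}}}{1} - - \frac{4}{3}\right) \left(-63\right) = 5 \left(\left(-8 + \sqrt{2} \sqrt{\frac{1}{3} \left(-3\right)}\right) 1 + \frac{4}{3}\right) \left(-63\right) = 5 \left(\left(-8 + \sqrt{2} \sqrt{-1}\right) 1 + \frac{4}{3}\right) \left(-63\right) = 5 \left(\left(-8 + \sqrt{2} i\right) 1 + \frac{4}{3}\right) \left(-63\right) = 5 \left(\left(-8 + i \sqrt{2}\right) 1 + \frac{4}{3}\right) \left(-63\right) = 5 \left(\left(-8 + i \sqrt{2}\right) + \frac{4}{3}\right) \left(-63\right) = 5 \left(- \frac{20}{3} + i \sqrt{2}\right) \left(-63\right) = \left(- \frac{100}{3} + 5 i \sqrt{2}\right) \left(-63\right) = 2100 - 315 i \sqrt{2}$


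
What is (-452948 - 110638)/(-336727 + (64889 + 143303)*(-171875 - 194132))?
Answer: 563586/76200066071 ≈ 7.3961e-6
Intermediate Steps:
(-452948 - 110638)/(-336727 + (64889 + 143303)*(-171875 - 194132)) = -563586/(-336727 + 208192*(-366007)) = -563586/(-336727 - 76199729344) = -563586/(-76200066071) = -563586*(-1/76200066071) = 563586/76200066071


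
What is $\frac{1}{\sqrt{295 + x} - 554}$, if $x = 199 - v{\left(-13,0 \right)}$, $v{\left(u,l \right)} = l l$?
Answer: $- \frac{277}{153211} - \frac{\sqrt{494}}{306422} \approx -0.0018805$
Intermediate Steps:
$v{\left(u,l \right)} = l^{2}$
$x = 199$ ($x = 199 - 0^{2} = 199 - 0 = 199 + 0 = 199$)
$\frac{1}{\sqrt{295 + x} - 554} = \frac{1}{\sqrt{295 + 199} - 554} = \frac{1}{\sqrt{494} - 554} = \frac{1}{-554 + \sqrt{494}}$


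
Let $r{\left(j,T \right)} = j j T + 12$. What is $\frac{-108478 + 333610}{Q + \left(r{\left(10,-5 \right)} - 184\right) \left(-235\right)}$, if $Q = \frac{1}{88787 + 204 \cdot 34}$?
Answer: $\frac{21550310436}{15116576161} \approx 1.4256$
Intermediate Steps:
$r{\left(j,T \right)} = 12 + T j^{2}$ ($r{\left(j,T \right)} = j^{2} T + 12 = T j^{2} + 12 = 12 + T j^{2}$)
$Q = \frac{1}{95723}$ ($Q = \frac{1}{88787 + 6936} = \frac{1}{95723} \approx 1.0447 \cdot 10^{-5}$)
$\frac{-108478 + 333610}{Q + \left(r{\left(10,-5 \right)} - 184\right) \left(-235\right)} = \frac{-108478 + 333610}{\frac{1}{95723} + \left(\left(12 - 5 \cdot 10^{2}\right) - 184\right) \left(-235\right)} = \frac{225132}{\frac{1}{95723} + \left(\left(12 - 500\right) - 184\right) \left(-235\right)} = \frac{225132}{\frac{1}{95723} + \left(-488 - 184\right) \left(-235\right)} = \frac{225132}{\frac{1}{95723} - -157920} = \frac{225132}{\frac{1}{95723} + 157920} = \frac{225132}{\frac{15116576161}{95723}} = 225132 \cdot \frac{95723}{15116576161} = \frac{21550310436}{15116576161}$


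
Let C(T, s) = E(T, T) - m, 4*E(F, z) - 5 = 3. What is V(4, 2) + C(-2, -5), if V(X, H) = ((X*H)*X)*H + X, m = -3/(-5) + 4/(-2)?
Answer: 357/5 ≈ 71.400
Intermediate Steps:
m = -7/5 (m = -3*(-⅕) + 4*(-½) = ⅗ - 2 = -7/5 ≈ -1.4000)
E(F, z) = 2 (E(F, z) = 5/4 + (¼)*3 = 5/4 + ¾ = 2)
V(X, H) = X + H²*X² (V(X, H) = ((H*X)*X)*H + X = (H*X²)*H + X = H²*X² + X = X + H²*X²)
C(T, s) = 17/5 (C(T, s) = 2 - 1*(-7/5) = 2 + 7/5 = 17/5)
V(4, 2) + C(-2, -5) = 4*(1 + 4*2²) + 17/5 = 4*(1 + 4*4) + 17/5 = 4*(1 + 16) + 17/5 = 4*17 + 17/5 = 68 + 17/5 = 357/5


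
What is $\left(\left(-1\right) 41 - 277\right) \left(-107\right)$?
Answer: $34026$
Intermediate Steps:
$\left(\left(-1\right) 41 - 277\right) \left(-107\right) = \left(-41 - 277\right) \left(-107\right) = \left(-318\right) \left(-107\right) = 34026$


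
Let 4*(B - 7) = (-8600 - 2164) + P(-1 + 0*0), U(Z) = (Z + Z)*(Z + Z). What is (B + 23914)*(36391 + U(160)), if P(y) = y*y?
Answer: 11786270511/4 ≈ 2.9466e+9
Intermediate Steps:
U(Z) = 4*Z² (U(Z) = (2*Z)*(2*Z) = 4*Z²)
P(y) = y²
B = -10735/4 (B = 7 + ((-8600 - 2164) + (-1 + 0*0)²)/4 = 7 + (-10764 + (-1 + 0)²)/4 = 7 + (-10764 + (-1)²)/4 = 7 + (-10764 + 1)/4 = 7 + (¼)*(-10763) = 7 - 10763/4 = -10735/4 ≈ -2683.8)
(B + 23914)*(36391 + U(160)) = (-10735/4 + 23914)*(36391 + 4*160²) = 84921*(36391 + 4*25600)/4 = 84921*(36391 + 102400)/4 = (84921/4)*138791 = 11786270511/4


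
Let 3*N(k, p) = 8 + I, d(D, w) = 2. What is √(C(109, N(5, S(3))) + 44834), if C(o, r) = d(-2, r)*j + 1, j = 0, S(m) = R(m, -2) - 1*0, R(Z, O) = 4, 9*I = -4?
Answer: 7*√915 ≈ 211.74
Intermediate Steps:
I = -4/9 (I = (⅑)*(-4) = -4/9 ≈ -0.44444)
S(m) = 4 (S(m) = 4 - 1*0 = 4 + 0 = 4)
N(k, p) = 68/27 (N(k, p) = (8 - 4/9)/3 = (⅓)*(68/9) = 68/27)
C(o, r) = 1 (C(o, r) = 2*0 + 1 = 0 + 1 = 1)
√(C(109, N(5, S(3))) + 44834) = √(1 + 44834) = √44835 = 7*√915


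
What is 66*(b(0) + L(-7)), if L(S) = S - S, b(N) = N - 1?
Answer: -66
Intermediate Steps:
b(N) = -1 + N
L(S) = 0
66*(b(0) + L(-7)) = 66*((-1 + 0) + 0) = 66*(-1 + 0) = 66*(-1) = -66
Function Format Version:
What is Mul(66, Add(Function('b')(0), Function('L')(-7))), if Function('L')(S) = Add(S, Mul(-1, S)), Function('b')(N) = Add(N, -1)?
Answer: -66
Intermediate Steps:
Function('b')(N) = Add(-1, N)
Function('L')(S) = 0
Mul(66, Add(Function('b')(0), Function('L')(-7))) = Mul(66, Add(Add(-1, 0), 0)) = Mul(66, Add(-1, 0)) = Mul(66, -1) = -66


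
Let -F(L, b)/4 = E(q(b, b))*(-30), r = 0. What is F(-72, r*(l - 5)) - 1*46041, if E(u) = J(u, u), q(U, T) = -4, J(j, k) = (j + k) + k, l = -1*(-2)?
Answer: -47481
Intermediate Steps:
l = 2
J(j, k) = j + 2*k
E(u) = 3*u (E(u) = u + 2*u = 3*u)
F(L, b) = -1440 (F(L, b) = -4*3*(-4)*(-30) = -(-48)*(-30) = -4*360 = -1440)
F(-72, r*(l - 5)) - 1*46041 = -1440 - 1*46041 = -1440 - 46041 = -47481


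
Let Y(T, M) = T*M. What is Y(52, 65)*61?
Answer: 206180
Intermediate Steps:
Y(T, M) = M*T
Y(52, 65)*61 = (65*52)*61 = 3380*61 = 206180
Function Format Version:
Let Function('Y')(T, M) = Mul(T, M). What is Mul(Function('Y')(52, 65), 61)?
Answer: 206180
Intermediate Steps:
Function('Y')(T, M) = Mul(M, T)
Mul(Function('Y')(52, 65), 61) = Mul(Mul(65, 52), 61) = Mul(3380, 61) = 206180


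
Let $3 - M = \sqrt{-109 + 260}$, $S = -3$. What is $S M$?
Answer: $-9 + 3 \sqrt{151} \approx 27.865$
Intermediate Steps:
$M = 3 - \sqrt{151}$ ($M = 3 - \sqrt{-109 + 260} = 3 - \sqrt{151} \approx -9.2882$)
$S M = - 3 \left(3 - \sqrt{151}\right) = -9 + 3 \sqrt{151}$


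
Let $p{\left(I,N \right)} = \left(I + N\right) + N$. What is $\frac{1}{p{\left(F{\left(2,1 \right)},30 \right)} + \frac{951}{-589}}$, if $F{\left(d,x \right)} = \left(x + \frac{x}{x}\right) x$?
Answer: $\frac{589}{35567} \approx 0.01656$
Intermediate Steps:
$F{\left(d,x \right)} = x \left(1 + x\right)$ ($F{\left(d,x \right)} = \left(x + 1\right) x = \left(1 + x\right) x = x \left(1 + x\right)$)
$p{\left(I,N \right)} = I + 2 N$
$\frac{1}{p{\left(F{\left(2,1 \right)},30 \right)} + \frac{951}{-589}} = \frac{1}{\left(1 \left(1 + 1\right) + 2 \cdot 30\right) + \frac{951}{-589}} = \frac{1}{\left(1 \cdot 2 + 60\right) + 951 \left(- \frac{1}{589}\right)} = \frac{1}{\left(2 + 60\right) - \frac{951}{589}} = \frac{1}{62 - \frac{951}{589}} = \frac{1}{\frac{35567}{589}} = \frac{589}{35567}$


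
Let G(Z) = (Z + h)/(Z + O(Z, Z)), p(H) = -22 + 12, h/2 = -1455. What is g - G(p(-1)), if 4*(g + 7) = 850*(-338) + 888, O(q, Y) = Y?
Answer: -71756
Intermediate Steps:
h = -2910 (h = 2*(-1455) = -2910)
p(H) = -10
G(Z) = (-2910 + Z)/(2*Z) (G(Z) = (Z - 2910)/(Z + Z) = (-2910 + Z)/((2*Z)) = (-2910 + Z)*(1/(2*Z)) = (-2910 + Z)/(2*Z))
g = -71610 (g = -7 + (850*(-338) + 888)/4 = -7 + (-287300 + 888)/4 = -7 + (¼)*(-286412) = -7 - 71603 = -71610)
g - G(p(-1)) = -71610 - (-2910 - 10)/(2*(-10)) = -71610 - (-1)*(-2920)/(2*10) = -71610 - 1*146 = -71610 - 146 = -71756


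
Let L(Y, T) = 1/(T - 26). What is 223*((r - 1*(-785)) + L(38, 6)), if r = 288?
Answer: 4785357/20 ≈ 2.3927e+5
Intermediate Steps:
L(Y, T) = 1/(-26 + T)
223*((r - 1*(-785)) + L(38, 6)) = 223*((288 - 1*(-785)) + 1/(-26 + 6)) = 223*((288 + 785) + 1/(-20)) = 223*(1073 - 1/20) = 223*(21459/20) = 4785357/20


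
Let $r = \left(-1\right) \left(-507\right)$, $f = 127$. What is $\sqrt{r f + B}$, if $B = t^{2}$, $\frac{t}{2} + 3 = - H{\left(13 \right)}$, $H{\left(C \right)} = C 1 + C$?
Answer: $\sqrt{67753} \approx 260.29$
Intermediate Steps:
$H{\left(C \right)} = 2 C$ ($H{\left(C \right)} = C + C = 2 C$)
$t = -58$ ($t = -6 + 2 \left(- 2 \cdot 13\right) = -6 + 2 \left(\left(-1\right) 26\right) = -6 + 2 \left(-26\right) = -6 - 52 = -58$)
$r = 507$
$B = 3364$ ($B = \left(-58\right)^{2} = 3364$)
$\sqrt{r f + B} = \sqrt{507 \cdot 127 + 3364} = \sqrt{64389 + 3364} = \sqrt{67753}$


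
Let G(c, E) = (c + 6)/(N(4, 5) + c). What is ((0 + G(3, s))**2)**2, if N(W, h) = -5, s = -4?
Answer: 6561/16 ≈ 410.06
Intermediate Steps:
G(c, E) = (6 + c)/(-5 + c) (G(c, E) = (c + 6)/(-5 + c) = (6 + c)/(-5 + c))
((0 + G(3, s))**2)**2 = ((0 + (6 + 3)/(-5 + 3))**2)**2 = ((0 + 9/(-2))**2)**2 = ((0 - 1/2*9)**2)**2 = ((0 - 9/2)**2)**2 = ((-9/2)**2)**2 = (81/4)**2 = 6561/16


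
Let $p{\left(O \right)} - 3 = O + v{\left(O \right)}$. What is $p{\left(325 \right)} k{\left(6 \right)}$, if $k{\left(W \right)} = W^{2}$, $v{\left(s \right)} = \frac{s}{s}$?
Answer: $11844$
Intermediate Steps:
$v{\left(s \right)} = 1$
$p{\left(O \right)} = 4 + O$ ($p{\left(O \right)} = 3 + \left(O + 1\right) = 3 + \left(1 + O\right) = 4 + O$)
$p{\left(325 \right)} k{\left(6 \right)} = \left(4 + 325\right) 6^{2} = 329 \cdot 36 = 11844$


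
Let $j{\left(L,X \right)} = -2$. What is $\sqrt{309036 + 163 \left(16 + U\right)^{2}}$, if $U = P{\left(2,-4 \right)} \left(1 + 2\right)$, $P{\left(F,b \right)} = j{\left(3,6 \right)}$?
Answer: $2 \sqrt{81334} \approx 570.38$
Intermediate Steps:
$P{\left(F,b \right)} = -2$
$U = -6$ ($U = - 2 \left(1 + 2\right) = \left(-2\right) 3 = -6$)
$\sqrt{309036 + 163 \left(16 + U\right)^{2}} = \sqrt{309036 + 163 \left(16 - 6\right)^{2}} = \sqrt{309036 + 163 \cdot 10^{2}} = \sqrt{309036 + 163 \cdot 100} = \sqrt{309036 + 16300} = \sqrt{325336} = 2 \sqrt{81334}$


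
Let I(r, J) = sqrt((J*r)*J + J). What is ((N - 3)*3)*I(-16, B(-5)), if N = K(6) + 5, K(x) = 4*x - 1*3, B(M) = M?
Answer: 621*I*sqrt(5) ≈ 1388.6*I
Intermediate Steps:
K(x) = -3 + 4*x (K(x) = 4*x - 3 = -3 + 4*x)
N = 26 (N = (-3 + 4*6) + 5 = (-3 + 24) + 5 = 21 + 5 = 26)
I(r, J) = sqrt(J + r*J**2) (I(r, J) = sqrt(r*J**2 + J) = sqrt(J + r*J**2))
((N - 3)*3)*I(-16, B(-5)) = ((26 - 3)*3)*sqrt(-5*(1 - 5*(-16))) = (23*3)*sqrt(-5*(1 + 80)) = 69*sqrt(-5*81) = 69*sqrt(-405) = 69*(9*I*sqrt(5)) = 621*I*sqrt(5)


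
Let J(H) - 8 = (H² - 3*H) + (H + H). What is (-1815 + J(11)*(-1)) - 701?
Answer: -2634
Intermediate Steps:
J(H) = 8 + H² - H (J(H) = 8 + ((H² - 3*H) + (H + H)) = 8 + ((H² - 3*H) + 2*H) = 8 + (H² - H) = 8 + H² - H)
(-1815 + J(11)*(-1)) - 701 = (-1815 + (8 + 11² - 1*11)*(-1)) - 701 = (-1815 + (8 + 121 - 11)*(-1)) - 701 = (-1815 + 118*(-1)) - 701 = (-1815 - 118) - 701 = -1933 - 701 = -2634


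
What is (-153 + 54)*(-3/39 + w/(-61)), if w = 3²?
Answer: 17622/793 ≈ 22.222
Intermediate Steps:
w = 9
(-153 + 54)*(-3/39 + w/(-61)) = (-153 + 54)*(-3/39 + 9/(-61)) = -99*(-3*1/39 + 9*(-1/61)) = -99*(-1/13 - 9/61) = -99*(-178/793) = 17622/793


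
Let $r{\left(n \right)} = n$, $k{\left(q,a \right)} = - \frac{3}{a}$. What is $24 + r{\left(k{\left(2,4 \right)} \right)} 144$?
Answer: $-84$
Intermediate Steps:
$24 + r{\left(k{\left(2,4 \right)} \right)} 144 = 24 + - \frac{3}{4} \cdot 144 = 24 + \left(-3\right) \frac{1}{4} \cdot 144 = 24 - 108 = -84$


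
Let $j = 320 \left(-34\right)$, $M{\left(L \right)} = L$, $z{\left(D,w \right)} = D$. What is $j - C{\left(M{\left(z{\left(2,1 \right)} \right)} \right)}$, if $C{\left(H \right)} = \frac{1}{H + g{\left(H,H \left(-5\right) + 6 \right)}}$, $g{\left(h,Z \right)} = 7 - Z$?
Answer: $- \frac{141441}{13} \approx -10880.0$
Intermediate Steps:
$j = -10880$
$C{\left(H \right)} = \frac{1}{1 + 6 H}$ ($C{\left(H \right)} = \frac{1}{H - \left(-1 + H \left(-5\right)\right)} = \frac{1}{H - \left(-1 - 5 H\right)} = \frac{1}{H + \left(7 + \left(-6 + 5 H\right)\right)} = \frac{1}{H + \left(1 + 5 H\right)} = \frac{1}{1 + 6 H}$)
$j - C{\left(M{\left(z{\left(2,1 \right)} \right)} \right)} = -10880 - \frac{1}{1 + 6 \cdot 2} = -10880 - \frac{1}{1 + 12} = -10880 - \frac{1}{13} = - \frac{141441}{13}$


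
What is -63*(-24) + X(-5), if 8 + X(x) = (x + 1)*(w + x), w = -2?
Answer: 1532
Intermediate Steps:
X(x) = -8 + (1 + x)*(-2 + x) (X(x) = -8 + (x + 1)*(-2 + x) = -8 + (1 + x)*(-2 + x))
-63*(-24) + X(-5) = -63*(-24) + (-10 + (-5)² - 1*(-5)) = 1512 + (-10 + 25 + 5) = 1512 + 20 = 1532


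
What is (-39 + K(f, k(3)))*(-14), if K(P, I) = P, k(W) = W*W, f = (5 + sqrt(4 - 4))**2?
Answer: 196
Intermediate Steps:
f = 25 (f = (5 + sqrt(0))**2 = (5 + 0)**2 = 5**2 = 25)
k(W) = W**2
(-39 + K(f, k(3)))*(-14) = (-39 + 25)*(-14) = -14*(-14) = 196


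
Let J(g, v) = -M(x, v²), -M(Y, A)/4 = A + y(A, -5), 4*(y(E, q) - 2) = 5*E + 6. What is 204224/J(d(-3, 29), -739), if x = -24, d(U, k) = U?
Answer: 204224/4915103 ≈ 0.041550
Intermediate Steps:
y(E, q) = 7/2 + 5*E/4 (y(E, q) = 2 + (5*E + 6)/4 = 2 + (6 + 5*E)/4 = 2 + (3/2 + 5*E/4) = 7/2 + 5*E/4)
M(Y, A) = -14 - 9*A (M(Y, A) = -4*(A + (7/2 + 5*A/4)) = -4*(7/2 + 9*A/4) = -14 - 9*A)
J(g, v) = 14 + 9*v² (J(g, v) = -(-14 - 9*v²) = 14 + 9*v²)
204224/J(d(-3, 29), -739) = 204224/(14 + 9*(-739)²) = 204224/(14 + 9*546121) = 204224/(14 + 4915089) = 204224/4915103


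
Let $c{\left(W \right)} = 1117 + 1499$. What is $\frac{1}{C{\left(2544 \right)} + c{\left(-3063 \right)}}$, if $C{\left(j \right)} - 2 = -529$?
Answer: $\frac{1}{2089} \approx 0.0004787$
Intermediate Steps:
$C{\left(j \right)} = -527$ ($C{\left(j \right)} = 2 - 529 = -527$)
$c{\left(W \right)} = 2616$
$\frac{1}{C{\left(2544 \right)} + c{\left(-3063 \right)}} = \frac{1}{-527 + 2616} = \frac{1}{2089}$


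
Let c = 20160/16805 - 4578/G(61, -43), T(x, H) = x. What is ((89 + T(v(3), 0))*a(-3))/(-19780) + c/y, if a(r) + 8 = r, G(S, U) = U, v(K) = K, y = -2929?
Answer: 30487889/2116539335 ≈ 0.014405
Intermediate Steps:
a(r) = -8 + r
c = 15560034/144523 (c = 20160/16805 - 4578/(-43) = 20160*(1/16805) - 4578*(-1/43) = 4032/3361 + 4578/43 = 15560034/144523 ≈ 107.66)
((89 + T(v(3), 0))*a(-3))/(-19780) + c/y = ((89 + 3)*(-8 - 3))/(-19780) + (15560034/144523)/(-2929) = (92*(-11))*(-1/19780) + (15560034/144523)*(-1/2929) = -1012*(-1/19780) - 15560034/423307867 = 11/215 - 15560034/423307867 = 30487889/2116539335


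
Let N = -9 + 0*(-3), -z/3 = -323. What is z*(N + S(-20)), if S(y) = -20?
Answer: -28101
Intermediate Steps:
z = 969 (z = -3*(-323) = 969)
N = -9 (N = -9 + 0 = -9)
z*(N + S(-20)) = 969*(-9 - 20) = 969*(-29) = -28101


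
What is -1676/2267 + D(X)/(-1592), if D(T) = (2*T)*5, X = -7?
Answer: -1254751/1804532 ≈ -0.69533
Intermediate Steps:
D(T) = 10*T
-1676/2267 + D(X)/(-1592) = -1676/2267 + (10*(-7))/(-1592) = -1676*1/2267 - 70*(-1/1592) = -1676/2267 + 35/796 = -1254751/1804532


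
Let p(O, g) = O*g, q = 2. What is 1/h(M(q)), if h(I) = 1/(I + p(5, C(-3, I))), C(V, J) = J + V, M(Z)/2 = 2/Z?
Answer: -3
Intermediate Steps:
M(Z) = 4/Z (M(Z) = 2*(2/Z) = 4/Z)
h(I) = 1/(-15 + 6*I) (h(I) = 1/(I + 5*(I - 3)) = 1/(I + 5*(-3 + I)) = 1/(I + (-15 + 5*I)) = 1/(-15 + 6*I))
1/h(M(q)) = 1/(1/(3*(-5 + 2*(4/2)))) = 1/(1/(3*(-5 + 2*(4*(½))))) = 1/(1/(3*(-5 + 2*2))) = 1/(1/(3*(-5 + 4))) = 1/((⅓)/(-1)) = 1/((⅓)*(-1)) = 1/(-⅓) = -3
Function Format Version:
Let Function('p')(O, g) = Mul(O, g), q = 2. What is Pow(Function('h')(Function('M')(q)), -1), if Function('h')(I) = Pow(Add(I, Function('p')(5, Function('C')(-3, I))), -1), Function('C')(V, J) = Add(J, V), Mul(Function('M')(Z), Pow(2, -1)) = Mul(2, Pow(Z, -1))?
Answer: -3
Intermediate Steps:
Function('M')(Z) = Mul(4, Pow(Z, -1)) (Function('M')(Z) = Mul(2, Mul(2, Pow(Z, -1))) = Mul(4, Pow(Z, -1)))
Function('h')(I) = Pow(Add(-15, Mul(6, I)), -1) (Function('h')(I) = Pow(Add(I, Mul(5, Add(I, -3))), -1) = Pow(Add(I, Mul(5, Add(-3, I))), -1) = Pow(Add(I, Add(-15, Mul(5, I))), -1) = Pow(Add(-15, Mul(6, I)), -1))
Pow(Function('h')(Function('M')(q)), -1) = Pow(Mul(Rational(1, 3), Pow(Add(-5, Mul(2, Mul(4, Pow(2, -1)))), -1)), -1) = Pow(Mul(Rational(1, 3), Pow(Add(-5, Mul(2, Mul(4, Rational(1, 2)))), -1)), -1) = Pow(Mul(Rational(1, 3), Pow(Add(-5, Mul(2, 2)), -1)), -1) = Pow(Mul(Rational(1, 3), Pow(Add(-5, 4), -1)), -1) = Pow(Mul(Rational(1, 3), Pow(-1, -1)), -1) = Pow(Mul(Rational(1, 3), -1), -1) = Pow(Rational(-1, 3), -1) = -3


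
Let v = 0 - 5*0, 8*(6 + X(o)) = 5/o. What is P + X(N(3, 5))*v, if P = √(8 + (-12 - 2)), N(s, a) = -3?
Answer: I*√6 ≈ 2.4495*I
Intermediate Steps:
X(o) = -6 + 5/(8*o) (X(o) = -6 + (5/o)/8 = -6 + 5/(8*o))
v = 0 (v = 0 + 0 = 0)
P = I*√6 (P = √(8 - 14) = √(-6) = I*√6 ≈ 2.4495*I)
P + X(N(3, 5))*v = I*√6 + (-6 + (5/8)/(-3))*0 = I*√6 + (-6 + (5/8)*(-⅓))*0 = I*√6 + (-6 - 5/24)*0 = I*√6 - 149/24*0 = I*√6 + 0 = I*√6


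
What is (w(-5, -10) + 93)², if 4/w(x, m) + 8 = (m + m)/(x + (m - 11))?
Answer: 18879025/2209 ≈ 8546.4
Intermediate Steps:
w(x, m) = 4/(-8 + 2*m/(-11 + m + x)) (w(x, m) = 4/(-8 + (m + m)/(x + (m - 11))) = 4/(-8 + (2*m)/(x + (-11 + m))) = 4/(-8 + (2*m)/(-11 + m + x)) = 4/(-8 + 2*m/(-11 + m + x)))
(w(-5, -10) + 93)² = (2*(11 - 1*(-10) - 1*(-5))/(-44 + 3*(-10) + 4*(-5)) + 93)² = (2*(11 + 10 + 5)/(-44 - 30 - 20) + 93)² = (2*26/(-94) + 93)² = (2*(-1/94)*26 + 93)² = (-26/47 + 93)² = (4345/47)² = 18879025/2209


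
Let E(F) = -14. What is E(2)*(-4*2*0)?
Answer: 0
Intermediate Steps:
E(2)*(-4*2*0) = -14*(-4*2)*0 = -(-112)*0 = -14*0 = 0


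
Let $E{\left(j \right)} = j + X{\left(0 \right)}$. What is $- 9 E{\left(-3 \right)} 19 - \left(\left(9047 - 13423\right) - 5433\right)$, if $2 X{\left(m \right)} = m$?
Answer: $10322$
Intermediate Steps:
$X{\left(m \right)} = \frac{m}{2}$
$E{\left(j \right)} = j$ ($E{\left(j \right)} = j + \frac{1}{2} \cdot 0 = j + 0 = j$)
$- 9 E{\left(-3 \right)} 19 - \left(\left(9047 - 13423\right) - 5433\right) = \left(-9\right) \left(-3\right) 19 - \left(\left(9047 - 13423\right) - 5433\right) = 27 \cdot 19 - \left(-4376 - 5433\right) = 513 - -9809 = 513 + 9809 = 10322$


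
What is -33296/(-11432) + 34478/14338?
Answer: 54471909/10244501 ≈ 5.3172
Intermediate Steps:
-33296/(-11432) + 34478/14338 = -33296*(-1/11432) + 34478*(1/14338) = 4162/1429 + 17239/7169 = 54471909/10244501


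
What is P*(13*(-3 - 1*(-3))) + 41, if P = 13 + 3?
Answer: 41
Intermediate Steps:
P = 16
P*(13*(-3 - 1*(-3))) + 41 = 16*(13*(-3 - 1*(-3))) + 41 = 16*(13*(-3 + 3)) + 41 = 16*(13*0) + 41 = 16*0 + 41 = 0 + 41 = 41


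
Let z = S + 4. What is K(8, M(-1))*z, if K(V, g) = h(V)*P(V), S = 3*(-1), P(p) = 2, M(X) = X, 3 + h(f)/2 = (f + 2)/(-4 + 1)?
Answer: -76/3 ≈ -25.333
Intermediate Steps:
h(f) = -22/3 - 2*f/3 (h(f) = -6 + 2*((f + 2)/(-4 + 1)) = -6 + 2*((2 + f)/(-3)) = -6 + 2*((2 + f)*(-1/3)) = -6 + 2*(-2/3 - f/3) = -6 + (-4/3 - 2*f/3) = -22/3 - 2*f/3)
S = -3
K(V, g) = -44/3 - 4*V/3 (K(V, g) = (-22/3 - 2*V/3)*2 = -44/3 - 4*V/3)
z = 1 (z = -3 + 4 = 1)
K(8, M(-1))*z = (-44/3 - 4/3*8)*1 = (-44/3 - 32/3)*1 = -76/3*1 = -76/3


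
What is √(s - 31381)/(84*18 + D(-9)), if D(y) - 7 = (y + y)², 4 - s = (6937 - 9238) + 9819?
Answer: I*√38895/1843 ≈ 0.10701*I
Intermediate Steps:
s = -7514 (s = 4 - ((6937 - 9238) + 9819) = 4 - (-2301 + 9819) = 4 - 1*7518 = 4 - 7518 = -7514)
D(y) = 7 + 4*y² (D(y) = 7 + (y + y)² = 7 + (2*y)² = 7 + 4*y²)
√(s - 31381)/(84*18 + D(-9)) = √(-7514 - 31381)/(84*18 + (7 + 4*(-9)²)) = √(-38895)/(1512 + (7 + 4*81)) = (I*√38895)/(1512 + (7 + 324)) = (I*√38895)/(1512 + 331) = (I*√38895)/1843 = (I*√38895)*(1/1843) = I*√38895/1843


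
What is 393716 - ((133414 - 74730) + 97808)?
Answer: 237224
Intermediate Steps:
393716 - ((133414 - 74730) + 97808) = 393716 - (58684 + 97808) = 393716 - 1*156492 = 393716 - 156492 = 237224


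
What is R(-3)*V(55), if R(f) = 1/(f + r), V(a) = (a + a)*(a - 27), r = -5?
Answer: -385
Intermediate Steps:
V(a) = 2*a*(-27 + a) (V(a) = (2*a)*(-27 + a) = 2*a*(-27 + a))
R(f) = 1/(-5 + f) (R(f) = 1/(f - 5) = 1/(-5 + f))
R(-3)*V(55) = (2*55*(-27 + 55))/(-5 - 3) = (2*55*28)/(-8) = -⅛*3080 = -385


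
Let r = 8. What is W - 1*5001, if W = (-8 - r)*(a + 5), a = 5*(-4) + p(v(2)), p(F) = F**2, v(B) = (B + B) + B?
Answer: -5337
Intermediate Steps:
v(B) = 3*B (v(B) = 2*B + B = 3*B)
a = 16 (a = 5*(-4) + (3*2)**2 = -20 + 6**2 = -20 + 36 = 16)
W = -336 (W = (-8 - 1*8)*(16 + 5) = (-8 - 8)*21 = -16*21 = -336)
W - 1*5001 = -336 - 1*5001 = -336 - 5001 = -5337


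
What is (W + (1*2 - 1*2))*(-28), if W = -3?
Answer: 84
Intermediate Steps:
(W + (1*2 - 1*2))*(-28) = (-3 + (1*2 - 1*2))*(-28) = (-3 + (2 - 2))*(-28) = (-3 + 0)*(-28) = -3*(-28) = 84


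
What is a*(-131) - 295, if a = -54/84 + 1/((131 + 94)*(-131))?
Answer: -663961/3150 ≈ -210.78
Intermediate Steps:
a = -265289/412650 (a = -54*1/84 - 1/131/225 = -9/14 + (1/225)*(-1/131) = -9/14 - 1/29475 = -265289/412650 ≈ -0.64289)
a*(-131) - 295 = -265289/412650*(-131) - 295 = 265289/3150 - 295 = -663961/3150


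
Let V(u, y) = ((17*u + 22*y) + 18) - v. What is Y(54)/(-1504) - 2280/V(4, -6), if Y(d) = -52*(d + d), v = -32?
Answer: 109617/658 ≈ 166.59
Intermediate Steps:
Y(d) = -104*d
V(u, y) = 50 + 17*u + 22*y (V(u, y) = ((17*u + 22*y) + 18) - 1*(-32) = (18 + 17*u + 22*y) + 32 = 50 + 17*u + 22*y)
Y(54)/(-1504) - 2280/V(4, -6) = -104*54/(-1504) - 2280/(50 + 17*4 + 22*(-6)) = -5616*(-1/1504) - 2280/(50 + 68 - 132) = 351/94 - 2280/(-14) = 351/94 - 2280*(-1/14) = 351/94 + 1140/7 = 109617/658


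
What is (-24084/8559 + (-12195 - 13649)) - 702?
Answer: -8415974/317 ≈ -26549.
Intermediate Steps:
(-24084/8559 + (-12195 - 13649)) - 702 = (-24084*1/8559 - 25844) - 702 = (-892/317 - 25844) - 702 = -8193440/317 - 702 = -8415974/317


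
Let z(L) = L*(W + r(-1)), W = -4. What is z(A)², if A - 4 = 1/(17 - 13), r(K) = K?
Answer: 7225/16 ≈ 451.56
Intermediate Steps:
A = 17/4 (A = 4 + 1/(17 - 13) = 4 + 1/4 = 4 + ¼ = 17/4 ≈ 4.2500)
z(L) = -5*L (z(L) = L*(-4 - 1) = L*(-5) = -5*L)
z(A)² = (-5*17/4)² = (-85/4)² = 7225/16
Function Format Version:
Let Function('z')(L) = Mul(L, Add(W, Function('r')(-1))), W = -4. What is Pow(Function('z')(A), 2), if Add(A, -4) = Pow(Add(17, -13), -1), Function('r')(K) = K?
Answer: Rational(7225, 16) ≈ 451.56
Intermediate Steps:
A = Rational(17, 4) (A = Add(4, Pow(Add(17, -13), -1)) = Add(4, Pow(4, -1)) = Add(4, Rational(1, 4)) = Rational(17, 4) ≈ 4.2500)
Function('z')(L) = Mul(-5, L) (Function('z')(L) = Mul(L, Add(-4, -1)) = Mul(L, -5) = Mul(-5, L))
Pow(Function('z')(A), 2) = Pow(Mul(-5, Rational(17, 4)), 2) = Pow(Rational(-85, 4), 2) = Rational(7225, 16)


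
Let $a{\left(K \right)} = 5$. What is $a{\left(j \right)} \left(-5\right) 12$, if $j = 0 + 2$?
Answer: $-300$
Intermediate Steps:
$j = 2$
$a{\left(j \right)} \left(-5\right) 12 = 5 \left(-5\right) 12 = \left(-25\right) 12 = -300$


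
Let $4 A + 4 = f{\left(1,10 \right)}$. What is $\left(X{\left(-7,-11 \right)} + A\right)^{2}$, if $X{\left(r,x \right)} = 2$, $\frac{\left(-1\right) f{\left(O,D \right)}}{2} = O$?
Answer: $\frac{1}{4} \approx 0.25$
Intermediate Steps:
$f{\left(O,D \right)} = - 2 O$
$A = - \frac{3}{2}$ ($A = -1 + \frac{\left(-2\right) 1}{4} = -1 + \frac{1}{4} \left(-2\right) = -1 - \frac{1}{2} = - \frac{3}{2} \approx -1.5$)
$\left(X{\left(-7,-11 \right)} + A\right)^{2} = \left(2 - \frac{3}{2}\right)^{2} = \left(\frac{1}{2}\right)^{2} = \frac{1}{4}$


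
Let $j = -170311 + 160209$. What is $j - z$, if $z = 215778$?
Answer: $-225880$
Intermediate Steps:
$j = -10102$
$j - z = -10102 - 215778 = -225880$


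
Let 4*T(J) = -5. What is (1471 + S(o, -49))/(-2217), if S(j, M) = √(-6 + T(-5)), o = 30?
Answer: -1471/2217 - I*√29/4434 ≈ -0.66351 - 0.0012145*I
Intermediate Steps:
T(J) = -5/4 (T(J) = (¼)*(-5) = -5/4)
S(j, M) = I*√29/2 (S(j, M) = √(-6 - 5/4) = √(-29/4) = I*√29/2)
(1471 + S(o, -49))/(-2217) = (1471 + I*√29/2)/(-2217) = (1471 + I*√29/2)*(-1/2217) = -1471/2217 - I*√29/4434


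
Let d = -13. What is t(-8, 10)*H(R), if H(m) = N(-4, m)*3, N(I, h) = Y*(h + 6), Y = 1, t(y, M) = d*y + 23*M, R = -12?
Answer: -6012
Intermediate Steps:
t(y, M) = -13*y + 23*M
N(I, h) = 6 + h (N(I, h) = 1*(h + 6) = 1*(6 + h) = 6 + h)
H(m) = 18 + 3*m (H(m) = (6 + m)*3 = 18 + 3*m)
t(-8, 10)*H(R) = (-13*(-8) + 23*10)*(18 + 3*(-12)) = (104 + 230)*(18 - 36) = 334*(-18) = -6012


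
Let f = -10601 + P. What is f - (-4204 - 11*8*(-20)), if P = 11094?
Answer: 2937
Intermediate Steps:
f = 493 (f = -10601 + 11094 = 493)
f - (-4204 - 11*8*(-20)) = 493 - (-4204 - 11*8*(-20)) = 493 - (-4204 - 88*(-20)) = 493 - (-4204 - 1*(-1760)) = 493 - (-4204 + 1760) = 493 - 1*(-2444) = 493 + 2444 = 2937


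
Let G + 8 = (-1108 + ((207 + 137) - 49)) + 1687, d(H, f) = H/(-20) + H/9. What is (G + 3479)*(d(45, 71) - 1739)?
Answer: -30176025/4 ≈ -7.5440e+6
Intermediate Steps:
d(H, f) = 11*H/180 (d(H, f) = H*(-1/20) + H*(⅑) = -H/20 + H/9 = 11*H/180)
G = 866 (G = -8 + ((-1108 + ((207 + 137) - 49)) + 1687) = -8 + ((-1108 + (344 - 49)) + 1687) = -8 + ((-1108 + 295) + 1687) = -8 + (-813 + 1687) = -8 + 874 = 866)
(G + 3479)*(d(45, 71) - 1739) = (866 + 3479)*((11/180)*45 - 1739) = 4345*(11/4 - 1739) = 4345*(-6945/4) = -30176025/4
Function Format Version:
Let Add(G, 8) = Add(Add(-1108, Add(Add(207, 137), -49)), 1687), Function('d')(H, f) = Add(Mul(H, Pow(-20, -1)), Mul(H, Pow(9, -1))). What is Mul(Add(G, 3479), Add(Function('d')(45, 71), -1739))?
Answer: Rational(-30176025, 4) ≈ -7.5440e+6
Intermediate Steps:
Function('d')(H, f) = Mul(Rational(11, 180), H) (Function('d')(H, f) = Add(Mul(H, Rational(-1, 20)), Mul(H, Rational(1, 9))) = Add(Mul(Rational(-1, 20), H), Mul(Rational(1, 9), H)) = Mul(Rational(11, 180), H))
G = 866 (G = Add(-8, Add(Add(-1108, Add(Add(207, 137), -49)), 1687)) = Add(-8, Add(Add(-1108, Add(344, -49)), 1687)) = Add(-8, Add(Add(-1108, 295), 1687)) = Add(-8, Add(-813, 1687)) = Add(-8, 874) = 866)
Mul(Add(G, 3479), Add(Function('d')(45, 71), -1739)) = Mul(Add(866, 3479), Add(Mul(Rational(11, 180), 45), -1739)) = Mul(4345, Add(Rational(11, 4), -1739)) = Mul(4345, Rational(-6945, 4)) = Rational(-30176025, 4)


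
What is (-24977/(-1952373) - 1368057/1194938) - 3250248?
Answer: -7582716451944675587/2332964687874 ≈ -3.2502e+6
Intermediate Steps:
(-24977/(-1952373) - 1368057/1194938) - 3250248 = (-24977*(-1/1952373) - 1368057*1/1194938) - 3250248 = (24977/1952373 - 1368057/1194938) - 3250248 = -2641111582835/2332964687874 - 3250248 = -7582716451944675587/2332964687874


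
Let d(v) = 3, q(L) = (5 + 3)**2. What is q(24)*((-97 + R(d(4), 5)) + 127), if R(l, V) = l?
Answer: 2112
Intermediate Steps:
q(L) = 64 (q(L) = 8**2 = 64)
q(24)*((-97 + R(d(4), 5)) + 127) = 64*((-97 + 3) + 127) = 64*(-94 + 127) = 64*33 = 2112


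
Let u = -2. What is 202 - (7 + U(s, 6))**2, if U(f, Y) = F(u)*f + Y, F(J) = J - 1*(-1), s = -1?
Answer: 6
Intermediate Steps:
F(J) = 1 + J (F(J) = J + 1 = 1 + J)
U(f, Y) = Y - f (U(f, Y) = (1 - 2)*f + Y = -f + Y = Y - f)
202 - (7 + U(s, 6))**2 = 202 - (7 + (6 - 1*(-1)))**2 = 202 - (7 + (6 + 1))**2 = 202 - (7 + 7)**2 = 202 - 1*14**2 = 202 - 1*196 = 202 - 196 = 6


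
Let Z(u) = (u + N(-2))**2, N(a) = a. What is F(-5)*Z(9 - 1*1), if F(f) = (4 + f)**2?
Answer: 36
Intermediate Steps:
Z(u) = (-2 + u)**2 (Z(u) = (u - 2)**2 = (-2 + u)**2)
F(-5)*Z(9 - 1*1) = (4 - 5)**2*(-2 + (9 - 1*1))**2 = (-1)**2*(-2 + (9 - 1))**2 = 1*(-2 + 8)**2 = 1*6**2 = 1*36 = 36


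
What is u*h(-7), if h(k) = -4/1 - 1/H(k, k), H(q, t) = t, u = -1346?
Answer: 36342/7 ≈ 5191.7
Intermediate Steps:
h(k) = -4 - 1/k (h(k) = -4/1 - 1/k = -4*1 - 1/k = -4 - 1/k)
u*h(-7) = -1346*(-4 - 1/(-7)) = -1346*(-4 - 1*(-⅐)) = -1346*(-4 + ⅐) = -1346*(-27/7) = 36342/7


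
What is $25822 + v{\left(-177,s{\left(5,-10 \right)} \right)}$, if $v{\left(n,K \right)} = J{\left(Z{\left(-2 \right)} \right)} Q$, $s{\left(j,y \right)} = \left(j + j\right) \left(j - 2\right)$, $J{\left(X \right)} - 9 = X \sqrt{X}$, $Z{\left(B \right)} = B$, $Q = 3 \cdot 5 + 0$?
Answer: $25957 - 30 i \sqrt{2} \approx 25957.0 - 42.426 i$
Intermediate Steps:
$Q = 15$ ($Q = 15 + 0 = 15$)
$J{\left(X \right)} = 9 + X^{\frac{3}{2}}$ ($J{\left(X \right)} = 9 + X \sqrt{X} = 9 + X^{\frac{3}{2}}$)
$s{\left(j,y \right)} = 2 j \left(-2 + j\right)$
$v{\left(n,K \right)} = 135 - 30 i \sqrt{2}$ ($v{\left(n,K \right)} = \left(9 + \left(-2\right)^{\frac{3}{2}}\right) 15 = \left(9 - 2 i \sqrt{2}\right) 15 = 135 - 30 i \sqrt{2}$)
$25822 + v{\left(-177,s{\left(5,-10 \right)} \right)} = 25822 + \left(135 - 30 i \sqrt{2}\right) = 25957 - 30 i \sqrt{2}$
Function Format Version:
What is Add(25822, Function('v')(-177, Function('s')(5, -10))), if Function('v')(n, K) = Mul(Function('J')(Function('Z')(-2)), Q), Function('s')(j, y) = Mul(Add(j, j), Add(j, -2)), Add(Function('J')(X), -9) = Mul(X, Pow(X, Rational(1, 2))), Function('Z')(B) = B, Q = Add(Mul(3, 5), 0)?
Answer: Add(25957, Mul(-30, I, Pow(2, Rational(1, 2)))) ≈ Add(25957., Mul(-42.426, I))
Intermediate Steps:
Q = 15 (Q = Add(15, 0) = 15)
Function('J')(X) = Add(9, Pow(X, Rational(3, 2))) (Function('J')(X) = Add(9, Mul(X, Pow(X, Rational(1, 2)))) = Add(9, Pow(X, Rational(3, 2))))
Function('s')(j, y) = Mul(2, j, Add(-2, j)) (Function('s')(j, y) = Mul(Mul(2, j), Add(-2, j)) = Mul(2, j, Add(-2, j)))
Function('v')(n, K) = Add(135, Mul(-30, I, Pow(2, Rational(1, 2)))) (Function('v')(n, K) = Mul(Add(9, Pow(-2, Rational(3, 2))), 15) = Mul(Add(9, Mul(-2, I, Pow(2, Rational(1, 2)))), 15) = Add(135, Mul(-30, I, Pow(2, Rational(1, 2)))))
Add(25822, Function('v')(-177, Function('s')(5, -10))) = Add(25822, Add(135, Mul(-30, I, Pow(2, Rational(1, 2))))) = Add(25957, Mul(-30, I, Pow(2, Rational(1, 2))))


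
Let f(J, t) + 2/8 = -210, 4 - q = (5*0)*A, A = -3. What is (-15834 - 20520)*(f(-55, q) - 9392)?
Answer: 698160393/2 ≈ 3.4908e+8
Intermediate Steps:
q = 4 (q = 4 - 5*0*(-3) = 4 - 0*(-3) = 4 - 1*0 = 4 + 0 = 4)
f(J, t) = -841/4 (f(J, t) = -¼ - 210 = -841/4)
(-15834 - 20520)*(f(-55, q) - 9392) = (-15834 - 20520)*(-841/4 - 9392) = -36354*(-38409/4) = 698160393/2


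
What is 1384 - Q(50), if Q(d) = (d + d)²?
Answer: -8616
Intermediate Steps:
Q(d) = 4*d² (Q(d) = (2*d)² = 4*d²)
1384 - Q(50) = 1384 - 4*50² = 1384 - 4*2500 = 1384 - 1*10000 = 1384 - 10000 = -8616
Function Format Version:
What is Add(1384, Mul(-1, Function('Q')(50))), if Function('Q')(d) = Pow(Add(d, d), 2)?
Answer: -8616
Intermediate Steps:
Function('Q')(d) = Mul(4, Pow(d, 2)) (Function('Q')(d) = Pow(Mul(2, d), 2) = Mul(4, Pow(d, 2)))
Add(1384, Mul(-1, Function('Q')(50))) = Add(1384, Mul(-1, Mul(4, Pow(50, 2)))) = Add(1384, Mul(-1, Mul(4, 2500))) = Add(1384, Mul(-1, 10000)) = Add(1384, -10000) = -8616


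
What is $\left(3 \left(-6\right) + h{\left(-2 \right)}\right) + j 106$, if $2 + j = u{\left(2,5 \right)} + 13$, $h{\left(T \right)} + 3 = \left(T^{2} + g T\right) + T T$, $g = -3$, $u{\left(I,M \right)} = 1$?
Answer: $1265$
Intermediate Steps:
$h{\left(T \right)} = -3 - 3 T + 2 T^{2}$ ($h{\left(T \right)} = -3 + \left(\left(T^{2} - 3 T\right) + T T\right) = -3 + \left(\left(T^{2} - 3 T\right) + T^{2}\right) = -3 + \left(- 3 T + 2 T^{2}\right) = -3 - 3 T + 2 T^{2}$)
$j = 12$ ($j = -2 + \left(1 + 13\right) = -2 + 14 = 12$)
$\left(3 \left(-6\right) + h{\left(-2 \right)}\right) + j 106 = \left(3 \left(-6\right) - \left(-3 - 8\right)\right) + 12 \cdot 106 = \left(-18 + \left(-3 + 6 + 2 \cdot 4\right)\right) + 1272 = \left(-18 + \left(-3 + 6 + 8\right)\right) + 1272 = \left(-18 + 11\right) + 1272 = -7 + 1272 = 1265$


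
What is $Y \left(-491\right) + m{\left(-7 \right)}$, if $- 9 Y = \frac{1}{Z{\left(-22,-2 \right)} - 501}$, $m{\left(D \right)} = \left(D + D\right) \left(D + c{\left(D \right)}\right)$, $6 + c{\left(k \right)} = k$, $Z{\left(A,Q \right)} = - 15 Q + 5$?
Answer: $\frac{1173829}{4194} \approx 279.88$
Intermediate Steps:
$Z{\left(A,Q \right)} = 5 - 15 Q$
$c{\left(k \right)} = -6 + k$
$m{\left(D \right)} = 2 D \left(-6 + 2 D\right)$ ($m{\left(D \right)} = \left(D + D\right) \left(D + \left(-6 + D\right)\right) = 2 D \left(-6 + 2 D\right)$)
$Y = \frac{1}{4194}$ ($Y = - \frac{1}{9 \left(\left(5 - -30\right) - 501\right)} = - \frac{1}{9 \left(\left(5 + 30\right) - 501\right)} = - \frac{1}{9 \left(35 - 501\right)} = - \frac{1}{9 \left(-466\right)} = \left(- \frac{1}{9}\right) \left(- \frac{1}{466}\right) = \frac{1}{4194} \approx 0.00023844$)
$Y \left(-491\right) + m{\left(-7 \right)} = \frac{1}{4194} \left(-491\right) + 4 \left(-7\right) \left(-3 - 7\right) = - \frac{491}{4194} + 4 \left(-7\right) \left(-10\right) = - \frac{491}{4194} + 280 = \frac{1173829}{4194}$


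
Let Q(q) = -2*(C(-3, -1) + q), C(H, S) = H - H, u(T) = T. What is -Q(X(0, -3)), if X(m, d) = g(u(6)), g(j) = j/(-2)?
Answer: -6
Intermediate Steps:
C(H, S) = 0
g(j) = -j/2 (g(j) = j*(-½) = -j/2)
X(m, d) = -3 (X(m, d) = -½*6 = -3)
Q(q) = -2*q (Q(q) = -2*(0 + q) = -2*q)
-Q(X(0, -3)) = -(-2)*(-3) = -1*6 = -6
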